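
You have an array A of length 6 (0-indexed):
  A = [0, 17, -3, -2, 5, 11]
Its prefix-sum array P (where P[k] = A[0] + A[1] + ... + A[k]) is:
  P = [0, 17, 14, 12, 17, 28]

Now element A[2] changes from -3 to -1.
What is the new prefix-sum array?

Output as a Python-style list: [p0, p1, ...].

Answer: [0, 17, 16, 14, 19, 30]

Derivation:
Change: A[2] -3 -> -1, delta = 2
P[k] for k < 2: unchanged (A[2] not included)
P[k] for k >= 2: shift by delta = 2
  P[0] = 0 + 0 = 0
  P[1] = 17 + 0 = 17
  P[2] = 14 + 2 = 16
  P[3] = 12 + 2 = 14
  P[4] = 17 + 2 = 19
  P[5] = 28 + 2 = 30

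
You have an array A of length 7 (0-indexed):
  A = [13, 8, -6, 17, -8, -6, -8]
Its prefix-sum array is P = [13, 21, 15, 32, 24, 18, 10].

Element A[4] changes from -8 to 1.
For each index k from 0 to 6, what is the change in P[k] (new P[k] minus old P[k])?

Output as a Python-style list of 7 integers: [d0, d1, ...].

Answer: [0, 0, 0, 0, 9, 9, 9]

Derivation:
Element change: A[4] -8 -> 1, delta = 9
For k < 4: P[k] unchanged, delta_P[k] = 0
For k >= 4: P[k] shifts by exactly 9
Delta array: [0, 0, 0, 0, 9, 9, 9]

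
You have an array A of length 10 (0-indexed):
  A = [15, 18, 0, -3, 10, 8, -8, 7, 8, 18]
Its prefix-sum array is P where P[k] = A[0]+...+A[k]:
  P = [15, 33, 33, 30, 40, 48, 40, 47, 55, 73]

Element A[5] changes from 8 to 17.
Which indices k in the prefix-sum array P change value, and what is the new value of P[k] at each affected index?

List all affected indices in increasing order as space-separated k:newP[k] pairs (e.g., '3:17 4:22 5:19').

P[k] = A[0] + ... + A[k]
P[k] includes A[5] iff k >= 5
Affected indices: 5, 6, ..., 9; delta = 9
  P[5]: 48 + 9 = 57
  P[6]: 40 + 9 = 49
  P[7]: 47 + 9 = 56
  P[8]: 55 + 9 = 64
  P[9]: 73 + 9 = 82

Answer: 5:57 6:49 7:56 8:64 9:82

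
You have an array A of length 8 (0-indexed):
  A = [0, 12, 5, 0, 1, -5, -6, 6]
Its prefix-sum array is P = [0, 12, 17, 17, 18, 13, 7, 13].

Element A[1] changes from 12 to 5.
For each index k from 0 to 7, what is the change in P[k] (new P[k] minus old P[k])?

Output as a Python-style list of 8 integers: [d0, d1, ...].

Answer: [0, -7, -7, -7, -7, -7, -7, -7]

Derivation:
Element change: A[1] 12 -> 5, delta = -7
For k < 1: P[k] unchanged, delta_P[k] = 0
For k >= 1: P[k] shifts by exactly -7
Delta array: [0, -7, -7, -7, -7, -7, -7, -7]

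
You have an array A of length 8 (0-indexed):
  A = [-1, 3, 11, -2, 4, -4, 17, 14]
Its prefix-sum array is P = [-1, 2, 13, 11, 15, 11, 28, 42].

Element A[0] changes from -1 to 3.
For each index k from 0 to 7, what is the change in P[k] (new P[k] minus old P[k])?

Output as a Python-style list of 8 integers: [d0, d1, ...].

Answer: [4, 4, 4, 4, 4, 4, 4, 4]

Derivation:
Element change: A[0] -1 -> 3, delta = 4
For k < 0: P[k] unchanged, delta_P[k] = 0
For k >= 0: P[k] shifts by exactly 4
Delta array: [4, 4, 4, 4, 4, 4, 4, 4]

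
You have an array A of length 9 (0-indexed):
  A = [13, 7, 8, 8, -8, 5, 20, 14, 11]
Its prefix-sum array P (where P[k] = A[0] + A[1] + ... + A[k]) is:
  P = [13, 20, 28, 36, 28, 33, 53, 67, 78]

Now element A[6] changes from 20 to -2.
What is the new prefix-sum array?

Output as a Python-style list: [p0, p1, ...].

Answer: [13, 20, 28, 36, 28, 33, 31, 45, 56]

Derivation:
Change: A[6] 20 -> -2, delta = -22
P[k] for k < 6: unchanged (A[6] not included)
P[k] for k >= 6: shift by delta = -22
  P[0] = 13 + 0 = 13
  P[1] = 20 + 0 = 20
  P[2] = 28 + 0 = 28
  P[3] = 36 + 0 = 36
  P[4] = 28 + 0 = 28
  P[5] = 33 + 0 = 33
  P[6] = 53 + -22 = 31
  P[7] = 67 + -22 = 45
  P[8] = 78 + -22 = 56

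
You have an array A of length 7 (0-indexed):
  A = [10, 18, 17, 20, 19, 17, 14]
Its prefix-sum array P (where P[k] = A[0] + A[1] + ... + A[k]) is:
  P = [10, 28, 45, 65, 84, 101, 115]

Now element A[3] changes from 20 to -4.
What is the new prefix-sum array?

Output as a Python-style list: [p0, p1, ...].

Answer: [10, 28, 45, 41, 60, 77, 91]

Derivation:
Change: A[3] 20 -> -4, delta = -24
P[k] for k < 3: unchanged (A[3] not included)
P[k] for k >= 3: shift by delta = -24
  P[0] = 10 + 0 = 10
  P[1] = 28 + 0 = 28
  P[2] = 45 + 0 = 45
  P[3] = 65 + -24 = 41
  P[4] = 84 + -24 = 60
  P[5] = 101 + -24 = 77
  P[6] = 115 + -24 = 91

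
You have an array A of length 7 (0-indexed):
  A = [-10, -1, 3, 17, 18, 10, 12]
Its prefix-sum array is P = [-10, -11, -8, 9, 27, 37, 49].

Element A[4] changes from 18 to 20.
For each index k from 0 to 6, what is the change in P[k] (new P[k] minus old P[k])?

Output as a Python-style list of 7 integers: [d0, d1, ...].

Answer: [0, 0, 0, 0, 2, 2, 2]

Derivation:
Element change: A[4] 18 -> 20, delta = 2
For k < 4: P[k] unchanged, delta_P[k] = 0
For k >= 4: P[k] shifts by exactly 2
Delta array: [0, 0, 0, 0, 2, 2, 2]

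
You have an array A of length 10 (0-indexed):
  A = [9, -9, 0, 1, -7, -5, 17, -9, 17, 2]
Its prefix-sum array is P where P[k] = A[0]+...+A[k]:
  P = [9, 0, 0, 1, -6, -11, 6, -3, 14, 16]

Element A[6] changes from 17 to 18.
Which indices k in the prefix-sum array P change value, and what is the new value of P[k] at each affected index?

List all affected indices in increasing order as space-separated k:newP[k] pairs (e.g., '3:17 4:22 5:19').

P[k] = A[0] + ... + A[k]
P[k] includes A[6] iff k >= 6
Affected indices: 6, 7, ..., 9; delta = 1
  P[6]: 6 + 1 = 7
  P[7]: -3 + 1 = -2
  P[8]: 14 + 1 = 15
  P[9]: 16 + 1 = 17

Answer: 6:7 7:-2 8:15 9:17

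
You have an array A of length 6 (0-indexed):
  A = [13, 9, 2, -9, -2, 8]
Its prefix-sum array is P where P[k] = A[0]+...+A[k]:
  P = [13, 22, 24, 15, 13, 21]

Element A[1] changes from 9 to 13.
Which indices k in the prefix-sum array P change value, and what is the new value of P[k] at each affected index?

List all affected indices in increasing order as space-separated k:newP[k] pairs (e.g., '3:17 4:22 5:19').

Answer: 1:26 2:28 3:19 4:17 5:25

Derivation:
P[k] = A[0] + ... + A[k]
P[k] includes A[1] iff k >= 1
Affected indices: 1, 2, ..., 5; delta = 4
  P[1]: 22 + 4 = 26
  P[2]: 24 + 4 = 28
  P[3]: 15 + 4 = 19
  P[4]: 13 + 4 = 17
  P[5]: 21 + 4 = 25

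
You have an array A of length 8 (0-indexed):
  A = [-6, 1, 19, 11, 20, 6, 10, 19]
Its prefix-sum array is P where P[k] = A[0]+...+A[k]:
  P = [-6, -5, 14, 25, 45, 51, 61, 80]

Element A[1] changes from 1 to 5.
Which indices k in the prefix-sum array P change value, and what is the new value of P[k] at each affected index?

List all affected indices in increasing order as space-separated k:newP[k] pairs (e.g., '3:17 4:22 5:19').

Answer: 1:-1 2:18 3:29 4:49 5:55 6:65 7:84

Derivation:
P[k] = A[0] + ... + A[k]
P[k] includes A[1] iff k >= 1
Affected indices: 1, 2, ..., 7; delta = 4
  P[1]: -5 + 4 = -1
  P[2]: 14 + 4 = 18
  P[3]: 25 + 4 = 29
  P[4]: 45 + 4 = 49
  P[5]: 51 + 4 = 55
  P[6]: 61 + 4 = 65
  P[7]: 80 + 4 = 84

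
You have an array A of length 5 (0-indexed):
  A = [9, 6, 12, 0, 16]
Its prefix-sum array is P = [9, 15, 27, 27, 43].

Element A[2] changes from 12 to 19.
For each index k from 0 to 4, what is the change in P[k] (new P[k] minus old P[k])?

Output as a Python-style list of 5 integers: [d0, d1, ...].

Element change: A[2] 12 -> 19, delta = 7
For k < 2: P[k] unchanged, delta_P[k] = 0
For k >= 2: P[k] shifts by exactly 7
Delta array: [0, 0, 7, 7, 7]

Answer: [0, 0, 7, 7, 7]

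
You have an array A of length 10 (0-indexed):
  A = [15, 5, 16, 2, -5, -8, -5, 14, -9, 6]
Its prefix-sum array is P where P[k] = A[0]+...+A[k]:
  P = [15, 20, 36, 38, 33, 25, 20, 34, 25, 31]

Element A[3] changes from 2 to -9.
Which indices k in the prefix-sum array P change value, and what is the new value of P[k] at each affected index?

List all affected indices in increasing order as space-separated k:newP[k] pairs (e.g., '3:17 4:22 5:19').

Answer: 3:27 4:22 5:14 6:9 7:23 8:14 9:20

Derivation:
P[k] = A[0] + ... + A[k]
P[k] includes A[3] iff k >= 3
Affected indices: 3, 4, ..., 9; delta = -11
  P[3]: 38 + -11 = 27
  P[4]: 33 + -11 = 22
  P[5]: 25 + -11 = 14
  P[6]: 20 + -11 = 9
  P[7]: 34 + -11 = 23
  P[8]: 25 + -11 = 14
  P[9]: 31 + -11 = 20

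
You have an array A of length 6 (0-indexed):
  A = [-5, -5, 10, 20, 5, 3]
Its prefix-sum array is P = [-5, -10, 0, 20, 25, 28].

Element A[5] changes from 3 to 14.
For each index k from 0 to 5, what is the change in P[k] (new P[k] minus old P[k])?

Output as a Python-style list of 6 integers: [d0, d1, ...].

Answer: [0, 0, 0, 0, 0, 11]

Derivation:
Element change: A[5] 3 -> 14, delta = 11
For k < 5: P[k] unchanged, delta_P[k] = 0
For k >= 5: P[k] shifts by exactly 11
Delta array: [0, 0, 0, 0, 0, 11]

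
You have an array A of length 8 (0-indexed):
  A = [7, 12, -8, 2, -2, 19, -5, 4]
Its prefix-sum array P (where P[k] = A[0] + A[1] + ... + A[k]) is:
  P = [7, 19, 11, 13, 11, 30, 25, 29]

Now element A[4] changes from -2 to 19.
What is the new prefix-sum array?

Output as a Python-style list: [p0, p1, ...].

Answer: [7, 19, 11, 13, 32, 51, 46, 50]

Derivation:
Change: A[4] -2 -> 19, delta = 21
P[k] for k < 4: unchanged (A[4] not included)
P[k] for k >= 4: shift by delta = 21
  P[0] = 7 + 0 = 7
  P[1] = 19 + 0 = 19
  P[2] = 11 + 0 = 11
  P[3] = 13 + 0 = 13
  P[4] = 11 + 21 = 32
  P[5] = 30 + 21 = 51
  P[6] = 25 + 21 = 46
  P[7] = 29 + 21 = 50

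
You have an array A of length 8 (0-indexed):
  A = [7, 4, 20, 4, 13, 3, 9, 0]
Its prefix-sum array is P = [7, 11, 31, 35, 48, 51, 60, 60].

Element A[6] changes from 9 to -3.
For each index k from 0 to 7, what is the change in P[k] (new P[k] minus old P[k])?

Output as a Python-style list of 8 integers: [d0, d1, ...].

Element change: A[6] 9 -> -3, delta = -12
For k < 6: P[k] unchanged, delta_P[k] = 0
For k >= 6: P[k] shifts by exactly -12
Delta array: [0, 0, 0, 0, 0, 0, -12, -12]

Answer: [0, 0, 0, 0, 0, 0, -12, -12]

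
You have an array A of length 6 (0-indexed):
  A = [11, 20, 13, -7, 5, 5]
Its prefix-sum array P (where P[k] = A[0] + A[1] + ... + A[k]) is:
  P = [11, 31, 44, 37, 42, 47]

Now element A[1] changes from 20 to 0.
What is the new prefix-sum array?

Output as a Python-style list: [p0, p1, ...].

Change: A[1] 20 -> 0, delta = -20
P[k] for k < 1: unchanged (A[1] not included)
P[k] for k >= 1: shift by delta = -20
  P[0] = 11 + 0 = 11
  P[1] = 31 + -20 = 11
  P[2] = 44 + -20 = 24
  P[3] = 37 + -20 = 17
  P[4] = 42 + -20 = 22
  P[5] = 47 + -20 = 27

Answer: [11, 11, 24, 17, 22, 27]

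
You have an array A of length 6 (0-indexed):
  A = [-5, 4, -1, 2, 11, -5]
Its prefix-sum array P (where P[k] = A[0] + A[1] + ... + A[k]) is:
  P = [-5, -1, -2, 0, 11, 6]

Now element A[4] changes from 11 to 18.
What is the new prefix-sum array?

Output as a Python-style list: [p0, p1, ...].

Answer: [-5, -1, -2, 0, 18, 13]

Derivation:
Change: A[4] 11 -> 18, delta = 7
P[k] for k < 4: unchanged (A[4] not included)
P[k] for k >= 4: shift by delta = 7
  P[0] = -5 + 0 = -5
  P[1] = -1 + 0 = -1
  P[2] = -2 + 0 = -2
  P[3] = 0 + 0 = 0
  P[4] = 11 + 7 = 18
  P[5] = 6 + 7 = 13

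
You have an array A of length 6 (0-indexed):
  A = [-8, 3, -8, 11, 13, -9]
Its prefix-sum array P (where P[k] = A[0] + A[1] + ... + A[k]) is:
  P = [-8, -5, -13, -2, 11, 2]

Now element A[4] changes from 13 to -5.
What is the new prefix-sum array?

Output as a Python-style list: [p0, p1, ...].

Change: A[4] 13 -> -5, delta = -18
P[k] for k < 4: unchanged (A[4] not included)
P[k] for k >= 4: shift by delta = -18
  P[0] = -8 + 0 = -8
  P[1] = -5 + 0 = -5
  P[2] = -13 + 0 = -13
  P[3] = -2 + 0 = -2
  P[4] = 11 + -18 = -7
  P[5] = 2 + -18 = -16

Answer: [-8, -5, -13, -2, -7, -16]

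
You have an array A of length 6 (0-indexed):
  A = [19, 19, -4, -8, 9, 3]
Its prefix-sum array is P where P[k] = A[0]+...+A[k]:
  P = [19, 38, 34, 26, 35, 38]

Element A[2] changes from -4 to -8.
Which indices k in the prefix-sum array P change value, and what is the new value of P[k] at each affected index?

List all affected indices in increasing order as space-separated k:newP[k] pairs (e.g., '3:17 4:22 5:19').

P[k] = A[0] + ... + A[k]
P[k] includes A[2] iff k >= 2
Affected indices: 2, 3, ..., 5; delta = -4
  P[2]: 34 + -4 = 30
  P[3]: 26 + -4 = 22
  P[4]: 35 + -4 = 31
  P[5]: 38 + -4 = 34

Answer: 2:30 3:22 4:31 5:34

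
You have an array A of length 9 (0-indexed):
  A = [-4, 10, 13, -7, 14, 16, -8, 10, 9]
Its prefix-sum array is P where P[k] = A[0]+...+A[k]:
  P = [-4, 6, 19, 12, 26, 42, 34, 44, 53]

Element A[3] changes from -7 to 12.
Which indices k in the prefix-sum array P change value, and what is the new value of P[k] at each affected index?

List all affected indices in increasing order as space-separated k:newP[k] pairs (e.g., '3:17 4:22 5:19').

Answer: 3:31 4:45 5:61 6:53 7:63 8:72

Derivation:
P[k] = A[0] + ... + A[k]
P[k] includes A[3] iff k >= 3
Affected indices: 3, 4, ..., 8; delta = 19
  P[3]: 12 + 19 = 31
  P[4]: 26 + 19 = 45
  P[5]: 42 + 19 = 61
  P[6]: 34 + 19 = 53
  P[7]: 44 + 19 = 63
  P[8]: 53 + 19 = 72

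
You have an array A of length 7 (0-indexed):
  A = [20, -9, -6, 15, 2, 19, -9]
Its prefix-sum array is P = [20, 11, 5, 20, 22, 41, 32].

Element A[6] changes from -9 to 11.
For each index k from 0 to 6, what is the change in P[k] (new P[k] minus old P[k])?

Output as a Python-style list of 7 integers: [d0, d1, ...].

Answer: [0, 0, 0, 0, 0, 0, 20]

Derivation:
Element change: A[6] -9 -> 11, delta = 20
For k < 6: P[k] unchanged, delta_P[k] = 0
For k >= 6: P[k] shifts by exactly 20
Delta array: [0, 0, 0, 0, 0, 0, 20]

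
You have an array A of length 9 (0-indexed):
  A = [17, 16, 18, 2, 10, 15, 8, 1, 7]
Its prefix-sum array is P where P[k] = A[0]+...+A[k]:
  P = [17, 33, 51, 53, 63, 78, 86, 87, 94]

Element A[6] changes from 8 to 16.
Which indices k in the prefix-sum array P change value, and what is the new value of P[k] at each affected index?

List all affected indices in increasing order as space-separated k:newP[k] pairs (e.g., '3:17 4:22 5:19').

P[k] = A[0] + ... + A[k]
P[k] includes A[6] iff k >= 6
Affected indices: 6, 7, ..., 8; delta = 8
  P[6]: 86 + 8 = 94
  P[7]: 87 + 8 = 95
  P[8]: 94 + 8 = 102

Answer: 6:94 7:95 8:102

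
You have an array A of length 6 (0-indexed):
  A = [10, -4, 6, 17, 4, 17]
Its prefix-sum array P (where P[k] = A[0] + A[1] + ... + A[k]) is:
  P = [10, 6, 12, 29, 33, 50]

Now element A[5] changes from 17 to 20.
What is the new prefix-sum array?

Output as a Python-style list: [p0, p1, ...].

Change: A[5] 17 -> 20, delta = 3
P[k] for k < 5: unchanged (A[5] not included)
P[k] for k >= 5: shift by delta = 3
  P[0] = 10 + 0 = 10
  P[1] = 6 + 0 = 6
  P[2] = 12 + 0 = 12
  P[3] = 29 + 0 = 29
  P[4] = 33 + 0 = 33
  P[5] = 50 + 3 = 53

Answer: [10, 6, 12, 29, 33, 53]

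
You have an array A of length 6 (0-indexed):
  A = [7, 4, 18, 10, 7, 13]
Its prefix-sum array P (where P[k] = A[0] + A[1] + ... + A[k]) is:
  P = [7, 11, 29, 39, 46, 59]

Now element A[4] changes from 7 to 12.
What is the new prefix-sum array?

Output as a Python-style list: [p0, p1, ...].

Change: A[4] 7 -> 12, delta = 5
P[k] for k < 4: unchanged (A[4] not included)
P[k] for k >= 4: shift by delta = 5
  P[0] = 7 + 0 = 7
  P[1] = 11 + 0 = 11
  P[2] = 29 + 0 = 29
  P[3] = 39 + 0 = 39
  P[4] = 46 + 5 = 51
  P[5] = 59 + 5 = 64

Answer: [7, 11, 29, 39, 51, 64]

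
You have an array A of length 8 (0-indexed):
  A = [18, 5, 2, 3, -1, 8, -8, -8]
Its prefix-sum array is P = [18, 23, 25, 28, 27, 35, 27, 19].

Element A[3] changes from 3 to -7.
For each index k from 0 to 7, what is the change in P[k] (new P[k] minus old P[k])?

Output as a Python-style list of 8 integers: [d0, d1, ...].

Element change: A[3] 3 -> -7, delta = -10
For k < 3: P[k] unchanged, delta_P[k] = 0
For k >= 3: P[k] shifts by exactly -10
Delta array: [0, 0, 0, -10, -10, -10, -10, -10]

Answer: [0, 0, 0, -10, -10, -10, -10, -10]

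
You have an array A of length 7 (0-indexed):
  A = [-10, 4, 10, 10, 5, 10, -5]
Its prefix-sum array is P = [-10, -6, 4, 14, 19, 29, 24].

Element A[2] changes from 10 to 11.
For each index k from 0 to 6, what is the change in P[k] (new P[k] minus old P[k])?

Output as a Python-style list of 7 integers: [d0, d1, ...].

Element change: A[2] 10 -> 11, delta = 1
For k < 2: P[k] unchanged, delta_P[k] = 0
For k >= 2: P[k] shifts by exactly 1
Delta array: [0, 0, 1, 1, 1, 1, 1]

Answer: [0, 0, 1, 1, 1, 1, 1]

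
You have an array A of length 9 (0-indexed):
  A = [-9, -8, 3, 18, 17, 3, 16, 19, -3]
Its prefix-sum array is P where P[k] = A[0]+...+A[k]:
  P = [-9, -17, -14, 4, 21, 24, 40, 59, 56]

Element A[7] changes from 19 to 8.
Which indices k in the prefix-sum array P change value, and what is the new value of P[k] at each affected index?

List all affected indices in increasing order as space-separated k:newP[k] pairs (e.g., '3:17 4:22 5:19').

Answer: 7:48 8:45

Derivation:
P[k] = A[0] + ... + A[k]
P[k] includes A[7] iff k >= 7
Affected indices: 7, 8, ..., 8; delta = -11
  P[7]: 59 + -11 = 48
  P[8]: 56 + -11 = 45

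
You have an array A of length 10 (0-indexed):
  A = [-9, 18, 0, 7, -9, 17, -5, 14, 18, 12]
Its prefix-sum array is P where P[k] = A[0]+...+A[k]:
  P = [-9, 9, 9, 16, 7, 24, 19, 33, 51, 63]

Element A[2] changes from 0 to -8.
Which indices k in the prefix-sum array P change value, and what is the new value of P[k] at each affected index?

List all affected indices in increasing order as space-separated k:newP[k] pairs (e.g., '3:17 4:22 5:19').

Answer: 2:1 3:8 4:-1 5:16 6:11 7:25 8:43 9:55

Derivation:
P[k] = A[0] + ... + A[k]
P[k] includes A[2] iff k >= 2
Affected indices: 2, 3, ..., 9; delta = -8
  P[2]: 9 + -8 = 1
  P[3]: 16 + -8 = 8
  P[4]: 7 + -8 = -1
  P[5]: 24 + -8 = 16
  P[6]: 19 + -8 = 11
  P[7]: 33 + -8 = 25
  P[8]: 51 + -8 = 43
  P[9]: 63 + -8 = 55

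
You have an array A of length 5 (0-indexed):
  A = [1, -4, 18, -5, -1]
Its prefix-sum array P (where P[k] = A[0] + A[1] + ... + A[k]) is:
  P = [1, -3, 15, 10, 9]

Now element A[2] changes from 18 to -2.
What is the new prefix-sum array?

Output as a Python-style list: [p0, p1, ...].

Answer: [1, -3, -5, -10, -11]

Derivation:
Change: A[2] 18 -> -2, delta = -20
P[k] for k < 2: unchanged (A[2] not included)
P[k] for k >= 2: shift by delta = -20
  P[0] = 1 + 0 = 1
  P[1] = -3 + 0 = -3
  P[2] = 15 + -20 = -5
  P[3] = 10 + -20 = -10
  P[4] = 9 + -20 = -11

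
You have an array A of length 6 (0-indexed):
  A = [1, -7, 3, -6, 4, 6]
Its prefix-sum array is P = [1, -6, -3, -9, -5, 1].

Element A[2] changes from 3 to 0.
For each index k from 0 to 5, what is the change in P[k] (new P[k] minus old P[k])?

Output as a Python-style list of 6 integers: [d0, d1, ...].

Answer: [0, 0, -3, -3, -3, -3]

Derivation:
Element change: A[2] 3 -> 0, delta = -3
For k < 2: P[k] unchanged, delta_P[k] = 0
For k >= 2: P[k] shifts by exactly -3
Delta array: [0, 0, -3, -3, -3, -3]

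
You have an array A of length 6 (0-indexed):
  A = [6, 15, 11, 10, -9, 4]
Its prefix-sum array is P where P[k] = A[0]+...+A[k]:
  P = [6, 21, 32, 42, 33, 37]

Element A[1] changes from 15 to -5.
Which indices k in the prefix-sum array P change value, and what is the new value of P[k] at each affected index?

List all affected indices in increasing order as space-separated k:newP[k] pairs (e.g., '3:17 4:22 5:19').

P[k] = A[0] + ... + A[k]
P[k] includes A[1] iff k >= 1
Affected indices: 1, 2, ..., 5; delta = -20
  P[1]: 21 + -20 = 1
  P[2]: 32 + -20 = 12
  P[3]: 42 + -20 = 22
  P[4]: 33 + -20 = 13
  P[5]: 37 + -20 = 17

Answer: 1:1 2:12 3:22 4:13 5:17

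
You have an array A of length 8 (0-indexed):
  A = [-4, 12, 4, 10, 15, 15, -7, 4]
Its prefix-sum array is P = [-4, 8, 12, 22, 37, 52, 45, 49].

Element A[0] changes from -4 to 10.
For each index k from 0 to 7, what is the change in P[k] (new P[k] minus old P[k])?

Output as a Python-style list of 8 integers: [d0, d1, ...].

Answer: [14, 14, 14, 14, 14, 14, 14, 14]

Derivation:
Element change: A[0] -4 -> 10, delta = 14
For k < 0: P[k] unchanged, delta_P[k] = 0
For k >= 0: P[k] shifts by exactly 14
Delta array: [14, 14, 14, 14, 14, 14, 14, 14]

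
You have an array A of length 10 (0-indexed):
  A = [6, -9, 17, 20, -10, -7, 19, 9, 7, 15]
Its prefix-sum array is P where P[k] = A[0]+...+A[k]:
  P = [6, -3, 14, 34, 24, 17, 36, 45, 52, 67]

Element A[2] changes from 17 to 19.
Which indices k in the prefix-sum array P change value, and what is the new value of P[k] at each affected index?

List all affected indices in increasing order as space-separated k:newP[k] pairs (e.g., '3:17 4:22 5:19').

Answer: 2:16 3:36 4:26 5:19 6:38 7:47 8:54 9:69

Derivation:
P[k] = A[0] + ... + A[k]
P[k] includes A[2] iff k >= 2
Affected indices: 2, 3, ..., 9; delta = 2
  P[2]: 14 + 2 = 16
  P[3]: 34 + 2 = 36
  P[4]: 24 + 2 = 26
  P[5]: 17 + 2 = 19
  P[6]: 36 + 2 = 38
  P[7]: 45 + 2 = 47
  P[8]: 52 + 2 = 54
  P[9]: 67 + 2 = 69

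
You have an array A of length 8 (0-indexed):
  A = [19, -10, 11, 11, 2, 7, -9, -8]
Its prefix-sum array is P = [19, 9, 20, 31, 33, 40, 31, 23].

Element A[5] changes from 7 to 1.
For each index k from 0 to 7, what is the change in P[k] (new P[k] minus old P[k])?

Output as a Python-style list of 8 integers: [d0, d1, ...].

Element change: A[5] 7 -> 1, delta = -6
For k < 5: P[k] unchanged, delta_P[k] = 0
For k >= 5: P[k] shifts by exactly -6
Delta array: [0, 0, 0, 0, 0, -6, -6, -6]

Answer: [0, 0, 0, 0, 0, -6, -6, -6]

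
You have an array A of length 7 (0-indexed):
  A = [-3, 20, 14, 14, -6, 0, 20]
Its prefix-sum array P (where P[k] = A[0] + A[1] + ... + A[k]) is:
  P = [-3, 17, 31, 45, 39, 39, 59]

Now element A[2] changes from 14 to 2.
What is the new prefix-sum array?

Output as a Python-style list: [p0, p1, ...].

Change: A[2] 14 -> 2, delta = -12
P[k] for k < 2: unchanged (A[2] not included)
P[k] for k >= 2: shift by delta = -12
  P[0] = -3 + 0 = -3
  P[1] = 17 + 0 = 17
  P[2] = 31 + -12 = 19
  P[3] = 45 + -12 = 33
  P[4] = 39 + -12 = 27
  P[5] = 39 + -12 = 27
  P[6] = 59 + -12 = 47

Answer: [-3, 17, 19, 33, 27, 27, 47]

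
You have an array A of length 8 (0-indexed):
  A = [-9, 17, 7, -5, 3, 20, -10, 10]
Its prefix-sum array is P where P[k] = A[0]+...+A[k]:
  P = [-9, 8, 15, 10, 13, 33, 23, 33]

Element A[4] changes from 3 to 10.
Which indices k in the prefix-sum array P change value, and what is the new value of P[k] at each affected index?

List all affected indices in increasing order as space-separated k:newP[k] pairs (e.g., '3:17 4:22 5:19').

P[k] = A[0] + ... + A[k]
P[k] includes A[4] iff k >= 4
Affected indices: 4, 5, ..., 7; delta = 7
  P[4]: 13 + 7 = 20
  P[5]: 33 + 7 = 40
  P[6]: 23 + 7 = 30
  P[7]: 33 + 7 = 40

Answer: 4:20 5:40 6:30 7:40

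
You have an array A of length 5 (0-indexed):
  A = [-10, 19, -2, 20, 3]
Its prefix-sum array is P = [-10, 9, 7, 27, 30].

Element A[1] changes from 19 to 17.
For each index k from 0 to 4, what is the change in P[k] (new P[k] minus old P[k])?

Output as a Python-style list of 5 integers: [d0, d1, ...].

Element change: A[1] 19 -> 17, delta = -2
For k < 1: P[k] unchanged, delta_P[k] = 0
For k >= 1: P[k] shifts by exactly -2
Delta array: [0, -2, -2, -2, -2]

Answer: [0, -2, -2, -2, -2]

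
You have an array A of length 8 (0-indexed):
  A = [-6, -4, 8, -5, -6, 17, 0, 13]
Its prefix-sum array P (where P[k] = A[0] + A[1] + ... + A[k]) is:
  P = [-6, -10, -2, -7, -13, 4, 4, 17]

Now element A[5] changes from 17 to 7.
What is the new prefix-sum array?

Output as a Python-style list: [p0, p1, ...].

Change: A[5] 17 -> 7, delta = -10
P[k] for k < 5: unchanged (A[5] not included)
P[k] for k >= 5: shift by delta = -10
  P[0] = -6 + 0 = -6
  P[1] = -10 + 0 = -10
  P[2] = -2 + 0 = -2
  P[3] = -7 + 0 = -7
  P[4] = -13 + 0 = -13
  P[5] = 4 + -10 = -6
  P[6] = 4 + -10 = -6
  P[7] = 17 + -10 = 7

Answer: [-6, -10, -2, -7, -13, -6, -6, 7]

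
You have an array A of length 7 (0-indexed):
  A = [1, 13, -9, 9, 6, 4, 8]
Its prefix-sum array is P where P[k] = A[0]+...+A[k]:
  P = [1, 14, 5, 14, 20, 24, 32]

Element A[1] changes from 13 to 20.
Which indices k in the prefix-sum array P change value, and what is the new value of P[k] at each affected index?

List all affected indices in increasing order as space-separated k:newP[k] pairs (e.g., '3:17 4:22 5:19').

P[k] = A[0] + ... + A[k]
P[k] includes A[1] iff k >= 1
Affected indices: 1, 2, ..., 6; delta = 7
  P[1]: 14 + 7 = 21
  P[2]: 5 + 7 = 12
  P[3]: 14 + 7 = 21
  P[4]: 20 + 7 = 27
  P[5]: 24 + 7 = 31
  P[6]: 32 + 7 = 39

Answer: 1:21 2:12 3:21 4:27 5:31 6:39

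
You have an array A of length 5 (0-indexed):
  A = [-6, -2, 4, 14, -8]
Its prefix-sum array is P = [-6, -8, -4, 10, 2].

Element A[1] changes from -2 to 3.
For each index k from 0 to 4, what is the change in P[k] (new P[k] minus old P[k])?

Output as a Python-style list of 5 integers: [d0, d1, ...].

Answer: [0, 5, 5, 5, 5]

Derivation:
Element change: A[1] -2 -> 3, delta = 5
For k < 1: P[k] unchanged, delta_P[k] = 0
For k >= 1: P[k] shifts by exactly 5
Delta array: [0, 5, 5, 5, 5]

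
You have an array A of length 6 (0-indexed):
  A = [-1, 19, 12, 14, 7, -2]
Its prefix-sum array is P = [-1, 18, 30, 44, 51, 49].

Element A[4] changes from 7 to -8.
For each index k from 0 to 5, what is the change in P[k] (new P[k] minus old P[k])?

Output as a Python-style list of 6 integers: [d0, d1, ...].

Element change: A[4] 7 -> -8, delta = -15
For k < 4: P[k] unchanged, delta_P[k] = 0
For k >= 4: P[k] shifts by exactly -15
Delta array: [0, 0, 0, 0, -15, -15]

Answer: [0, 0, 0, 0, -15, -15]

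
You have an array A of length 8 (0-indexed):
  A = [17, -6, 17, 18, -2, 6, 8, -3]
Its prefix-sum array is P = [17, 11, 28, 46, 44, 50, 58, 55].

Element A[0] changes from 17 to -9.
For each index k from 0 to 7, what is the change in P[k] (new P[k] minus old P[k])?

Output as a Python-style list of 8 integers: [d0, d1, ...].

Answer: [-26, -26, -26, -26, -26, -26, -26, -26]

Derivation:
Element change: A[0] 17 -> -9, delta = -26
For k < 0: P[k] unchanged, delta_P[k] = 0
For k >= 0: P[k] shifts by exactly -26
Delta array: [-26, -26, -26, -26, -26, -26, -26, -26]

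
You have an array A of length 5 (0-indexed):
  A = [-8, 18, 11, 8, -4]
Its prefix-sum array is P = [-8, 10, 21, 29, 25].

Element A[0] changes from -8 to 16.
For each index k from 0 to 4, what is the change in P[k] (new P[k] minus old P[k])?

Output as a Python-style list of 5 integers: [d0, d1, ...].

Element change: A[0] -8 -> 16, delta = 24
For k < 0: P[k] unchanged, delta_P[k] = 0
For k >= 0: P[k] shifts by exactly 24
Delta array: [24, 24, 24, 24, 24]

Answer: [24, 24, 24, 24, 24]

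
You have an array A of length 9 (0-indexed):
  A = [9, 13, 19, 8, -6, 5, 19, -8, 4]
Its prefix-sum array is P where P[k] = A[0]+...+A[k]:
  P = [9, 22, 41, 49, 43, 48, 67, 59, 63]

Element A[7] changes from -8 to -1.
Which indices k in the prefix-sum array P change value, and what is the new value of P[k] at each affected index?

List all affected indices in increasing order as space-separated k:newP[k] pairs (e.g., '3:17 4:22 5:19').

P[k] = A[0] + ... + A[k]
P[k] includes A[7] iff k >= 7
Affected indices: 7, 8, ..., 8; delta = 7
  P[7]: 59 + 7 = 66
  P[8]: 63 + 7 = 70

Answer: 7:66 8:70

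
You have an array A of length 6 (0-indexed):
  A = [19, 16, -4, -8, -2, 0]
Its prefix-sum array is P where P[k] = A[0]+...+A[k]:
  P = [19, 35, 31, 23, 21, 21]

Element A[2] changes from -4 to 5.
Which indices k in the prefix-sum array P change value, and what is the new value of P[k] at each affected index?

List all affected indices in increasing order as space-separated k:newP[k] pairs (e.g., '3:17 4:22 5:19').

Answer: 2:40 3:32 4:30 5:30

Derivation:
P[k] = A[0] + ... + A[k]
P[k] includes A[2] iff k >= 2
Affected indices: 2, 3, ..., 5; delta = 9
  P[2]: 31 + 9 = 40
  P[3]: 23 + 9 = 32
  P[4]: 21 + 9 = 30
  P[5]: 21 + 9 = 30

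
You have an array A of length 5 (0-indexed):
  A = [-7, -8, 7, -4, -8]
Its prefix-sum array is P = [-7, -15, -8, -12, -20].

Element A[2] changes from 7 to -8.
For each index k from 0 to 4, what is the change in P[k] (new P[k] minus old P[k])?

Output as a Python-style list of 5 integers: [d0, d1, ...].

Element change: A[2] 7 -> -8, delta = -15
For k < 2: P[k] unchanged, delta_P[k] = 0
For k >= 2: P[k] shifts by exactly -15
Delta array: [0, 0, -15, -15, -15]

Answer: [0, 0, -15, -15, -15]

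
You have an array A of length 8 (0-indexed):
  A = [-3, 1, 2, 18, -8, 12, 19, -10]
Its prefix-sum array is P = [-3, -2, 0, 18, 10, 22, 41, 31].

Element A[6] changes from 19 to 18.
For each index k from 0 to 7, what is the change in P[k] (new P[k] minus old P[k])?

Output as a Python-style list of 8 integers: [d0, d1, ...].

Answer: [0, 0, 0, 0, 0, 0, -1, -1]

Derivation:
Element change: A[6] 19 -> 18, delta = -1
For k < 6: P[k] unchanged, delta_P[k] = 0
For k >= 6: P[k] shifts by exactly -1
Delta array: [0, 0, 0, 0, 0, 0, -1, -1]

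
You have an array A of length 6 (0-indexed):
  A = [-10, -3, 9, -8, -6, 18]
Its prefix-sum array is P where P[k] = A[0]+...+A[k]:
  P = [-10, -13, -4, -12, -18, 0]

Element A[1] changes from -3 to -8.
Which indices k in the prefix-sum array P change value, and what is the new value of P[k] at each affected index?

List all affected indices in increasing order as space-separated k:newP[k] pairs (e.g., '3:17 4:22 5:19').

P[k] = A[0] + ... + A[k]
P[k] includes A[1] iff k >= 1
Affected indices: 1, 2, ..., 5; delta = -5
  P[1]: -13 + -5 = -18
  P[2]: -4 + -5 = -9
  P[3]: -12 + -5 = -17
  P[4]: -18 + -5 = -23
  P[5]: 0 + -5 = -5

Answer: 1:-18 2:-9 3:-17 4:-23 5:-5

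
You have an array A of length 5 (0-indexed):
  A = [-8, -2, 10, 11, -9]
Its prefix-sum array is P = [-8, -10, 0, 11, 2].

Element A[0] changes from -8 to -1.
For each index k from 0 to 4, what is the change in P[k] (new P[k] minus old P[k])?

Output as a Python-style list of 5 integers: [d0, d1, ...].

Element change: A[0] -8 -> -1, delta = 7
For k < 0: P[k] unchanged, delta_P[k] = 0
For k >= 0: P[k] shifts by exactly 7
Delta array: [7, 7, 7, 7, 7]

Answer: [7, 7, 7, 7, 7]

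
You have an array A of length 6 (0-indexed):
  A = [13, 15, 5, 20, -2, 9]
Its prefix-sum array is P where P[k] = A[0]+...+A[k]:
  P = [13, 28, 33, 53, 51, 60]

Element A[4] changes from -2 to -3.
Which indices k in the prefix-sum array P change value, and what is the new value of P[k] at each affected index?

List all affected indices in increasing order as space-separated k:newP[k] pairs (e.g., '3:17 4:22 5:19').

Answer: 4:50 5:59

Derivation:
P[k] = A[0] + ... + A[k]
P[k] includes A[4] iff k >= 4
Affected indices: 4, 5, ..., 5; delta = -1
  P[4]: 51 + -1 = 50
  P[5]: 60 + -1 = 59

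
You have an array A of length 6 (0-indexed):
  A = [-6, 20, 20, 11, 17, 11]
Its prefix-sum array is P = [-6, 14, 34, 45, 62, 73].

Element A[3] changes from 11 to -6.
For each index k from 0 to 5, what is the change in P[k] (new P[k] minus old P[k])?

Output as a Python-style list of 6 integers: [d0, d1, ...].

Answer: [0, 0, 0, -17, -17, -17]

Derivation:
Element change: A[3] 11 -> -6, delta = -17
For k < 3: P[k] unchanged, delta_P[k] = 0
For k >= 3: P[k] shifts by exactly -17
Delta array: [0, 0, 0, -17, -17, -17]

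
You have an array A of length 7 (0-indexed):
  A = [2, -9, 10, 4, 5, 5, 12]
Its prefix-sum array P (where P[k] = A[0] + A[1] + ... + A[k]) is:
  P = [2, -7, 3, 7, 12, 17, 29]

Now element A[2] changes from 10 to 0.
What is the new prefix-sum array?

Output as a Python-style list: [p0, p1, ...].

Answer: [2, -7, -7, -3, 2, 7, 19]

Derivation:
Change: A[2] 10 -> 0, delta = -10
P[k] for k < 2: unchanged (A[2] not included)
P[k] for k >= 2: shift by delta = -10
  P[0] = 2 + 0 = 2
  P[1] = -7 + 0 = -7
  P[2] = 3 + -10 = -7
  P[3] = 7 + -10 = -3
  P[4] = 12 + -10 = 2
  P[5] = 17 + -10 = 7
  P[6] = 29 + -10 = 19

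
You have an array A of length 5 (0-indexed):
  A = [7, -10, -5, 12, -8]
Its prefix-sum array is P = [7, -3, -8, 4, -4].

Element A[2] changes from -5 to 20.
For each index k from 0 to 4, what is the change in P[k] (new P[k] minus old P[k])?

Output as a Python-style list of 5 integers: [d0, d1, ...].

Answer: [0, 0, 25, 25, 25]

Derivation:
Element change: A[2] -5 -> 20, delta = 25
For k < 2: P[k] unchanged, delta_P[k] = 0
For k >= 2: P[k] shifts by exactly 25
Delta array: [0, 0, 25, 25, 25]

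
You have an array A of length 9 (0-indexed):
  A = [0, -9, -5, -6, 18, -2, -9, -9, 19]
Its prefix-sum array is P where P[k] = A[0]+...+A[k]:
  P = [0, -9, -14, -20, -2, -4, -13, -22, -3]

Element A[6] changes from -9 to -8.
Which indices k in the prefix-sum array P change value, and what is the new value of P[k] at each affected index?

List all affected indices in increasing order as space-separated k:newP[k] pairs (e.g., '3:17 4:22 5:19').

Answer: 6:-12 7:-21 8:-2

Derivation:
P[k] = A[0] + ... + A[k]
P[k] includes A[6] iff k >= 6
Affected indices: 6, 7, ..., 8; delta = 1
  P[6]: -13 + 1 = -12
  P[7]: -22 + 1 = -21
  P[8]: -3 + 1 = -2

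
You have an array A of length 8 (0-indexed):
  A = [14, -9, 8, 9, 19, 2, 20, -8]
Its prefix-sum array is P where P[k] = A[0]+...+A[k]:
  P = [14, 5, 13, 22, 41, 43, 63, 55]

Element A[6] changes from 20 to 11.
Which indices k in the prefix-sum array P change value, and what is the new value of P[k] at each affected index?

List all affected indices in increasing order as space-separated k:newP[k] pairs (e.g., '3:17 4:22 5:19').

Answer: 6:54 7:46

Derivation:
P[k] = A[0] + ... + A[k]
P[k] includes A[6] iff k >= 6
Affected indices: 6, 7, ..., 7; delta = -9
  P[6]: 63 + -9 = 54
  P[7]: 55 + -9 = 46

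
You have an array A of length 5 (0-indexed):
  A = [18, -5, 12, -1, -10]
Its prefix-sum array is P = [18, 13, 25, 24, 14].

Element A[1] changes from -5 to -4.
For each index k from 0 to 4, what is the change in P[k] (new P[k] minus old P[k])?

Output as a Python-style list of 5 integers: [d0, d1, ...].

Answer: [0, 1, 1, 1, 1]

Derivation:
Element change: A[1] -5 -> -4, delta = 1
For k < 1: P[k] unchanged, delta_P[k] = 0
For k >= 1: P[k] shifts by exactly 1
Delta array: [0, 1, 1, 1, 1]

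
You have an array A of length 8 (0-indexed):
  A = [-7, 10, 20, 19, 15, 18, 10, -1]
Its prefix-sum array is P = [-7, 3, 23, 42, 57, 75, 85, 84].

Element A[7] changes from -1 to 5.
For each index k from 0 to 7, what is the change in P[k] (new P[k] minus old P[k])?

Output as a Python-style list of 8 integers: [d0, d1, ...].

Answer: [0, 0, 0, 0, 0, 0, 0, 6]

Derivation:
Element change: A[7] -1 -> 5, delta = 6
For k < 7: P[k] unchanged, delta_P[k] = 0
For k >= 7: P[k] shifts by exactly 6
Delta array: [0, 0, 0, 0, 0, 0, 0, 6]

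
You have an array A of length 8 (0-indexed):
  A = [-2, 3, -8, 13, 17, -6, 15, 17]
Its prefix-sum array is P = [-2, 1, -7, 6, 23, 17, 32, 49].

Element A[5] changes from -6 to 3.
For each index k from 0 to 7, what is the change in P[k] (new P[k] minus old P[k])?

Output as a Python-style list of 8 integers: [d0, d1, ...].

Answer: [0, 0, 0, 0, 0, 9, 9, 9]

Derivation:
Element change: A[5] -6 -> 3, delta = 9
For k < 5: P[k] unchanged, delta_P[k] = 0
For k >= 5: P[k] shifts by exactly 9
Delta array: [0, 0, 0, 0, 0, 9, 9, 9]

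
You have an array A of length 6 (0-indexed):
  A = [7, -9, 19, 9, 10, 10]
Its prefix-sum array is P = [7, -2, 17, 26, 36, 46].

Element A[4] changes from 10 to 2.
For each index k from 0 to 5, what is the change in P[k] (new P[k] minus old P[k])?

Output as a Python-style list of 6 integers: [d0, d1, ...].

Answer: [0, 0, 0, 0, -8, -8]

Derivation:
Element change: A[4] 10 -> 2, delta = -8
For k < 4: P[k] unchanged, delta_P[k] = 0
For k >= 4: P[k] shifts by exactly -8
Delta array: [0, 0, 0, 0, -8, -8]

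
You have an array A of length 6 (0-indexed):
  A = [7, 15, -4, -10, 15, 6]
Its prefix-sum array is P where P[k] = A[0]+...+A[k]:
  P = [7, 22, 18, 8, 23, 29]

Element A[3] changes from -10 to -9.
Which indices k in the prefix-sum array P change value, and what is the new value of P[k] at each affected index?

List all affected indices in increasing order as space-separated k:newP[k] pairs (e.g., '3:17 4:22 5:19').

P[k] = A[0] + ... + A[k]
P[k] includes A[3] iff k >= 3
Affected indices: 3, 4, ..., 5; delta = 1
  P[3]: 8 + 1 = 9
  P[4]: 23 + 1 = 24
  P[5]: 29 + 1 = 30

Answer: 3:9 4:24 5:30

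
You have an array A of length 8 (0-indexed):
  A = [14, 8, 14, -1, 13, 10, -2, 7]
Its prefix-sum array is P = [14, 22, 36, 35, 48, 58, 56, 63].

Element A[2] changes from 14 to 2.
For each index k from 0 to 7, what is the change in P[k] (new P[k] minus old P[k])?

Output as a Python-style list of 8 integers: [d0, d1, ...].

Element change: A[2] 14 -> 2, delta = -12
For k < 2: P[k] unchanged, delta_P[k] = 0
For k >= 2: P[k] shifts by exactly -12
Delta array: [0, 0, -12, -12, -12, -12, -12, -12]

Answer: [0, 0, -12, -12, -12, -12, -12, -12]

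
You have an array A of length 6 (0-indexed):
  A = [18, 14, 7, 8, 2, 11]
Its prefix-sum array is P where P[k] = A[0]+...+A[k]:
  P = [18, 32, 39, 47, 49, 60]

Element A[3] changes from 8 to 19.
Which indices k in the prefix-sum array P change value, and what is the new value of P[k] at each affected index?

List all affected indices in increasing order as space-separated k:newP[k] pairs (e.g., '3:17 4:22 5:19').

Answer: 3:58 4:60 5:71

Derivation:
P[k] = A[0] + ... + A[k]
P[k] includes A[3] iff k >= 3
Affected indices: 3, 4, ..., 5; delta = 11
  P[3]: 47 + 11 = 58
  P[4]: 49 + 11 = 60
  P[5]: 60 + 11 = 71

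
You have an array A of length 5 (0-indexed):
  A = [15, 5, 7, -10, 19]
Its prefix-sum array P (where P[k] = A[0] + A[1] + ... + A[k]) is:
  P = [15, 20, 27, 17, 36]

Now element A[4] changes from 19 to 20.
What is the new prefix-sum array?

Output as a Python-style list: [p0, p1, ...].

Change: A[4] 19 -> 20, delta = 1
P[k] for k < 4: unchanged (A[4] not included)
P[k] for k >= 4: shift by delta = 1
  P[0] = 15 + 0 = 15
  P[1] = 20 + 0 = 20
  P[2] = 27 + 0 = 27
  P[3] = 17 + 0 = 17
  P[4] = 36 + 1 = 37

Answer: [15, 20, 27, 17, 37]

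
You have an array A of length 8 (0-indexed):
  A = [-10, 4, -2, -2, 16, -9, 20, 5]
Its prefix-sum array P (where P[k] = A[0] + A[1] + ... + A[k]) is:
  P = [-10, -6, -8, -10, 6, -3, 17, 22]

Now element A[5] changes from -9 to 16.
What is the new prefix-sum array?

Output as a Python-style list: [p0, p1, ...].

Answer: [-10, -6, -8, -10, 6, 22, 42, 47]

Derivation:
Change: A[5] -9 -> 16, delta = 25
P[k] for k < 5: unchanged (A[5] not included)
P[k] for k >= 5: shift by delta = 25
  P[0] = -10 + 0 = -10
  P[1] = -6 + 0 = -6
  P[2] = -8 + 0 = -8
  P[3] = -10 + 0 = -10
  P[4] = 6 + 0 = 6
  P[5] = -3 + 25 = 22
  P[6] = 17 + 25 = 42
  P[7] = 22 + 25 = 47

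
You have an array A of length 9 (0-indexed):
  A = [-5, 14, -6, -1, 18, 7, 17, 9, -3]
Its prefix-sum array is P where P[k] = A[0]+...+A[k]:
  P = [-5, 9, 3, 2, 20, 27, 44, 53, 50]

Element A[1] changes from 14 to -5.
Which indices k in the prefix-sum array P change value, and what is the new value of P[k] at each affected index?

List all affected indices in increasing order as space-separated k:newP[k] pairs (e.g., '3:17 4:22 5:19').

P[k] = A[0] + ... + A[k]
P[k] includes A[1] iff k >= 1
Affected indices: 1, 2, ..., 8; delta = -19
  P[1]: 9 + -19 = -10
  P[2]: 3 + -19 = -16
  P[3]: 2 + -19 = -17
  P[4]: 20 + -19 = 1
  P[5]: 27 + -19 = 8
  P[6]: 44 + -19 = 25
  P[7]: 53 + -19 = 34
  P[8]: 50 + -19 = 31

Answer: 1:-10 2:-16 3:-17 4:1 5:8 6:25 7:34 8:31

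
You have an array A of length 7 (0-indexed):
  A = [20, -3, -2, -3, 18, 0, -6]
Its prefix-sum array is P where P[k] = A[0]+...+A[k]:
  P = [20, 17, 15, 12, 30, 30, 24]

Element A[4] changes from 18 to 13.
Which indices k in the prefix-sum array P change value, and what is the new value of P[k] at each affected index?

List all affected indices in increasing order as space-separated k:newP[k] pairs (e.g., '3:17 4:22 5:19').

P[k] = A[0] + ... + A[k]
P[k] includes A[4] iff k >= 4
Affected indices: 4, 5, ..., 6; delta = -5
  P[4]: 30 + -5 = 25
  P[5]: 30 + -5 = 25
  P[6]: 24 + -5 = 19

Answer: 4:25 5:25 6:19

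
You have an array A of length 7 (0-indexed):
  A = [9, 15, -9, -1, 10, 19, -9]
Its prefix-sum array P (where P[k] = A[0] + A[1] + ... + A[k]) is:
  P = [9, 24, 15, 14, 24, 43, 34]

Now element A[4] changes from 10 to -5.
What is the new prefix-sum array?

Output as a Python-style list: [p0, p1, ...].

Change: A[4] 10 -> -5, delta = -15
P[k] for k < 4: unchanged (A[4] not included)
P[k] for k >= 4: shift by delta = -15
  P[0] = 9 + 0 = 9
  P[1] = 24 + 0 = 24
  P[2] = 15 + 0 = 15
  P[3] = 14 + 0 = 14
  P[4] = 24 + -15 = 9
  P[5] = 43 + -15 = 28
  P[6] = 34 + -15 = 19

Answer: [9, 24, 15, 14, 9, 28, 19]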